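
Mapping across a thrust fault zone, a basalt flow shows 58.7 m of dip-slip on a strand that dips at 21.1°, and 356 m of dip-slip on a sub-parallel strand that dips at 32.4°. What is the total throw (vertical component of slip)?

throw_A = 58.7 × sin(21.1°) = 21.13 m
throw_B = 356 × sin(32.4°) = 190.8 m
total = 21.13 + 190.8 = 212 m

212 m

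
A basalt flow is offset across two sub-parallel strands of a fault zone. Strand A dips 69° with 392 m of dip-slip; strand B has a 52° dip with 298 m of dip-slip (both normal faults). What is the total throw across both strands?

throw_A = 392 × sin(69°) = 366 m
throw_B = 298 × sin(52°) = 234.8 m
total = 366 + 234.8 = 601 m

601 m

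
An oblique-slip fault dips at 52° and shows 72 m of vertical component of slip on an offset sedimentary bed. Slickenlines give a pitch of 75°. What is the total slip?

94.6 m

dip-slip = throw / sin(dip) = 72 / sin(52°) = 91.37 m
net slip = dip-slip / sin(rake) = 91.37 / sin(75°) = 94.6 m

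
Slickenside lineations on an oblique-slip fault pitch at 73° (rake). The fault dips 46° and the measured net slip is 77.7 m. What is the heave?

51.6 m

dip-slip = net slip × sin(rake) = 77.7 m × sin(73°) = 74.30 m
heave = dip-slip × cos(dip) = 74.30 × cos(46°) = 51.6 m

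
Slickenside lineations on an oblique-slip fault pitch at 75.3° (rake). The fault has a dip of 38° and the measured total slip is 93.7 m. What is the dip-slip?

dip-slip = net slip × sin(rake) = 93.7 m × sin(75.3°) = 90.6 m

90.6 m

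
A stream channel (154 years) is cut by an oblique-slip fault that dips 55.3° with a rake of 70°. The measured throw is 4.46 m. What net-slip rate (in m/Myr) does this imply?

dip-slip = throw / sin(dip) = 4.46 / sin(55.3°) = 5.425 m
net slip = dip-slip / sin(rake) = 5.425 / sin(70°) = 5.773 m
rate = 5.773 m / 154 years = 0.0375 m/yr = 37500 m/Myr

37500 m/Myr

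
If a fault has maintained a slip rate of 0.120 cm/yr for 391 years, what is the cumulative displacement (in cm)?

slip = rate × time = 0.120 cm/yr × 391 years = 0.469 m = 46.9 cm

46.9 cm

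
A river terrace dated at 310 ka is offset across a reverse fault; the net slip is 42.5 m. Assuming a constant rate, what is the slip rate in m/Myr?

rate = 42.5 m / 310 ka = 0.000137 m/yr = 137 m/Myr

137 m/Myr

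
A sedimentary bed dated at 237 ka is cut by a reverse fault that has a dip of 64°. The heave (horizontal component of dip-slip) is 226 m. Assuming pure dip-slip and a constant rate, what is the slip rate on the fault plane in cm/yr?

dip-slip = heave / cos(dip) = 226 m / cos(64°) = 515.5 m
rate = 515.5 m / 237 ka = 0.00218 m/yr = 0.218 cm/yr

0.218 cm/yr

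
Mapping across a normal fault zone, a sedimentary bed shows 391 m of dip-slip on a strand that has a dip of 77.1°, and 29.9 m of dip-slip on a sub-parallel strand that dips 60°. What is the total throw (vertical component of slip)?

407 m

throw_A = 391 × sin(77.1°) = 381.1 m
throw_B = 29.9 × sin(60°) = 25.89 m
total = 381.1 + 25.89 = 407 m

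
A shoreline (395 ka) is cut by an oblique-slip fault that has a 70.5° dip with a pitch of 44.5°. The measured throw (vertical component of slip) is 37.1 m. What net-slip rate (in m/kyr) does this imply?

0.142 m/kyr

dip-slip = throw / sin(dip) = 37.1 / sin(70.5°) = 39.36 m
net slip = dip-slip / sin(rake) = 39.36 / sin(44.5°) = 56.15 m
rate = 56.15 m / 395 ka = 0.000142 m/yr = 0.142 m/kyr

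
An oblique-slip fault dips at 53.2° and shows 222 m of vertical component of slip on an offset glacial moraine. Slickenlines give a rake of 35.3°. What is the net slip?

dip-slip = throw / sin(dip) = 222 / sin(53.2°) = 277.2 m
net slip = dip-slip / sin(rake) = 277.2 / sin(35.3°) = 480 m

480 m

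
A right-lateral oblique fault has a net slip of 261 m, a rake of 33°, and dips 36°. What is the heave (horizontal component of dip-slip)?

dip-slip = net slip × sin(rake) = 261 m × sin(33°) = 142.2 m
heave = dip-slip × cos(dip) = 142.2 × cos(36°) = 115 m

115 m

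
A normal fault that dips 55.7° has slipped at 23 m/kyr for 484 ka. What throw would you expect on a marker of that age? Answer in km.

9.20 km

dip-slip = rate × time = 23 m/kyr × 484 ka = 11130 m
throw = dip-slip × sin(dip) = 11130 × sin(55.7°) = 9200 m = 9.20 km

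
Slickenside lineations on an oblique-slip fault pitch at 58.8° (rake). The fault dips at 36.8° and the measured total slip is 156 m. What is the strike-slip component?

80.8 m

strike-slip = net slip × cos(rake) = 156 m × cos(58.8°) = 80.8 m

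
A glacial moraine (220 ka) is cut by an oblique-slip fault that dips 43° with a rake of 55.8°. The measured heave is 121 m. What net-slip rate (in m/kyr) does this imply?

0.909 m/kyr

dip-slip = heave / cos(dip) = 121 / cos(43°) = 165.4 m
net slip = dip-slip / sin(rake) = 165.4 / sin(55.8°) = 200 m
rate = 200 m / 220 ka = 0.000909 m/yr = 0.909 m/kyr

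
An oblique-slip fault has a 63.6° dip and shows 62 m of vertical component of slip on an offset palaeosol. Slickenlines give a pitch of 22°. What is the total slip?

dip-slip = throw / sin(dip) = 62 / sin(63.6°) = 69.22 m
net slip = dip-slip / sin(rake) = 69.22 / sin(22°) = 185 m

185 m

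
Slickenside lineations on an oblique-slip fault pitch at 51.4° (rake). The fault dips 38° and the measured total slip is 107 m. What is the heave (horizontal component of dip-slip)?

dip-slip = net slip × sin(rake) = 107 m × sin(51.4°) = 83.62 m
heave = dip-slip × cos(dip) = 83.62 × cos(38°) = 65.9 m

65.9 m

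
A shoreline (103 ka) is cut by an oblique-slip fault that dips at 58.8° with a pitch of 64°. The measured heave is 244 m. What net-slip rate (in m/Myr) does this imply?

5090 m/Myr

dip-slip = heave / cos(dip) = 244 / cos(58.8°) = 471 m
net slip = dip-slip / sin(rake) = 471 / sin(64°) = 524.1 m
rate = 524.1 m / 103 ka = 0.00509 m/yr = 5090 m/Myr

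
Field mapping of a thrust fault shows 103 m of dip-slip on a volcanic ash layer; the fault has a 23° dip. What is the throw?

throw = dip-slip × sin(dip) = 103 m × sin(23°) = 40.2 m

40.2 m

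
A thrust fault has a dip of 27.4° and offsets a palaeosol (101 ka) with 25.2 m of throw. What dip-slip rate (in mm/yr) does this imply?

dip-slip = throw / sin(dip) = 25.2 m / sin(27.4°) = 54.76 m
rate = 54.76 m / 101 ka = 0.000542 m/yr = 0.542 mm/yr

0.542 mm/yr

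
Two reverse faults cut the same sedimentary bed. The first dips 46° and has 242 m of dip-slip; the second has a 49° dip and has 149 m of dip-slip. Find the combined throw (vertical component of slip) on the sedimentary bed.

287 m

throw_A = 242 × sin(46°) = 174.1 m
throw_B = 149 × sin(49°) = 112.5 m
total = 174.1 + 112.5 = 287 m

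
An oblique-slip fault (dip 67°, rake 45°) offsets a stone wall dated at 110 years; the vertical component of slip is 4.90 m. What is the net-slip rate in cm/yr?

6.84 cm/yr

dip-slip = throw / sin(dip) = 4.90 / sin(67°) = 5.323 m
net slip = dip-slip / sin(rake) = 5.323 / sin(45°) = 7.528 m
rate = 7.528 m / 110 years = 0.0684 m/yr = 6.84 cm/yr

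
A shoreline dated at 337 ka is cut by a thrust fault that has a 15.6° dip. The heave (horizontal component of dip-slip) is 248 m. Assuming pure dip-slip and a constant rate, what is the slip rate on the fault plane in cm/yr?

0.0764 cm/yr

dip-slip = heave / cos(dip) = 248 m / cos(15.6°) = 257.5 m
rate = 257.5 m / 337 ka = 0.000764 m/yr = 0.0764 cm/yr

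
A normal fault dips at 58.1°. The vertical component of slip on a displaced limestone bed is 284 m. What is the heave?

177 m

heave = throw / tan(dip) = 284 / tan(58.1°) = 177 m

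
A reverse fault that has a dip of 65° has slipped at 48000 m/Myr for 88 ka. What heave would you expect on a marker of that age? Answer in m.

dip-slip = rate × time = 48000 m/Myr × 88 ka = 4224 m
heave = dip-slip × cos(dip) = 4224 × cos(65°) = 1790 m

1790 m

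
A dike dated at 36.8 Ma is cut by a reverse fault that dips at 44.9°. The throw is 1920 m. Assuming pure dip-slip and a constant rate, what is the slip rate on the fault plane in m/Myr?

dip-slip = throw / sin(dip) = 1920 m / sin(44.9°) = 2720 m
rate = 2720 m / 36.8 Ma = 0.0000739 m/yr = 73.9 m/Myr

73.9 m/Myr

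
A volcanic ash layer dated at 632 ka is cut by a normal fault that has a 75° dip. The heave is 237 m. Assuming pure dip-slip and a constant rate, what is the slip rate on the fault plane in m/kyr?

dip-slip = heave / cos(dip) = 237 m / cos(75°) = 915.7 m
rate = 915.7 m / 632 ka = 0.00145 m/yr = 1.45 m/kyr

1.45 m/kyr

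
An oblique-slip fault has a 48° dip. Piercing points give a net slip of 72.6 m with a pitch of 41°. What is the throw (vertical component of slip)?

dip-slip = net slip × sin(rake) = 72.6 m × sin(41°) = 47.63 m
throw = dip-slip × sin(dip) = 47.63 × sin(48°) = 35.4 m

35.4 m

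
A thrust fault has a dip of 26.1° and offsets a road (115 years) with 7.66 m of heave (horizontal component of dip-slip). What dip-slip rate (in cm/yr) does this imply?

7.42 cm/yr

dip-slip = heave / cos(dip) = 7.66 m / cos(26.1°) = 8.530 m
rate = 8.530 m / 115 years = 0.0742 m/yr = 7.42 cm/yr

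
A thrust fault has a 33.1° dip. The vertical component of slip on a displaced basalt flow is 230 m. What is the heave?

353 m

heave = throw / tan(dip) = 230 / tan(33.1°) = 353 m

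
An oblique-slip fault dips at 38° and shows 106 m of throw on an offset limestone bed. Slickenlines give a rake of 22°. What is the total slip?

460 m

dip-slip = throw / sin(dip) = 106 / sin(38°) = 172.2 m
net slip = dip-slip / sin(rake) = 172.2 / sin(22°) = 460 m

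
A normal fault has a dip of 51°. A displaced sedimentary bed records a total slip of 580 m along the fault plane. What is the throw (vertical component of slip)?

451 m

throw = dip-slip × sin(dip) = 580 m × sin(51°) = 451 m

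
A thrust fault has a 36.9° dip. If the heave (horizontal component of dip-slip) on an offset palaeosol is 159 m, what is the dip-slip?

199 m

dip-slip = heave / cos(dip) = 159 / cos(36.9°) = 199 m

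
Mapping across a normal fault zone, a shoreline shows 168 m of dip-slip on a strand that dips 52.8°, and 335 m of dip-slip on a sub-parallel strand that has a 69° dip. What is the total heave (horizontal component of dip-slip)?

222 m

heave_A = 168 × cos(52.8°) = 101.6 m
heave_B = 335 × cos(69°) = 120.1 m
total = 101.6 + 120.1 = 222 m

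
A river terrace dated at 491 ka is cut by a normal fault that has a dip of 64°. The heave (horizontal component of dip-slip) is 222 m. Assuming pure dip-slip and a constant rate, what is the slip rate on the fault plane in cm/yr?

0.103 cm/yr

dip-slip = heave / cos(dip) = 222 m / cos(64°) = 506.4 m
rate = 506.4 m / 491 ka = 0.00103 m/yr = 0.103 cm/yr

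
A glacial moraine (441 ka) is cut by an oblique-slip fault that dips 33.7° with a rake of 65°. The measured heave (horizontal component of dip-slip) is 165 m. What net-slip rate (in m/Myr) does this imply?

496 m/Myr

dip-slip = heave / cos(dip) = 165 / cos(33.7°) = 198.3 m
net slip = dip-slip / sin(rake) = 198.3 / sin(65°) = 218.8 m
rate = 218.8 m / 441 ka = 0.000496 m/yr = 496 m/Myr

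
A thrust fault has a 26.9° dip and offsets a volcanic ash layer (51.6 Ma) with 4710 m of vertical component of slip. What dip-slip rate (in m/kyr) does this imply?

dip-slip = throw / sin(dip) = 4710 m / sin(26.9°) = 10410 m
rate = 10410 m / 51.6 Ma = 0.000202 m/yr = 0.202 m/kyr

0.202 m/kyr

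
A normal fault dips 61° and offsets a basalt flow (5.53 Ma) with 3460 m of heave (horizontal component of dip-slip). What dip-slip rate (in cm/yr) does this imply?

dip-slip = heave / cos(dip) = 3460 m / cos(61°) = 7137 m
rate = 7137 m / 5.53 Ma = 0.00129 m/yr = 0.129 cm/yr

0.129 cm/yr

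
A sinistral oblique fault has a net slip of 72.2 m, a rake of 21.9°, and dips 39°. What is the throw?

dip-slip = net slip × sin(rake) = 72.2 m × sin(21.9°) = 26.93 m
throw = dip-slip × sin(dip) = 26.93 × sin(39°) = 16.9 m

16.9 m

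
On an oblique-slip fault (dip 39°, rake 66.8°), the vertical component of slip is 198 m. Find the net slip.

dip-slip = throw / sin(dip) = 198 / sin(39°) = 314.6 m
net slip = dip-slip / sin(rake) = 314.6 / sin(66.8°) = 342 m

342 m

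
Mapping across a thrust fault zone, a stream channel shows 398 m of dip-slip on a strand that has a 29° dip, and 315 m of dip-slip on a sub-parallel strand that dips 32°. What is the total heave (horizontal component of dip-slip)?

615 m

heave_A = 398 × cos(29°) = 348.1 m
heave_B = 315 × cos(32°) = 267.1 m
total = 348.1 + 267.1 = 615 m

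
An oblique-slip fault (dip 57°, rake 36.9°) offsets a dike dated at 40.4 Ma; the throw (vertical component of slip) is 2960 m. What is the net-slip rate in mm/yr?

0.146 mm/yr

dip-slip = throw / sin(dip) = 2960 / sin(57°) = 3529 m
net slip = dip-slip / sin(rake) = 3529 / sin(36.9°) = 5878 m
rate = 5878 m / 40.4 Ma = 0.000146 m/yr = 0.146 mm/yr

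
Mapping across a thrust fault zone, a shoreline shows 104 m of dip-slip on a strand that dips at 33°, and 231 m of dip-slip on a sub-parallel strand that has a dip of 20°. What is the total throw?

throw_A = 104 × sin(33°) = 56.64 m
throw_B = 231 × sin(20°) = 79.01 m
total = 56.64 + 79.01 = 136 m

136 m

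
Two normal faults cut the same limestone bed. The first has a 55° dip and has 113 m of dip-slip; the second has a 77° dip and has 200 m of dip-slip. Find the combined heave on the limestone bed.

heave_A = 113 × cos(55°) = 64.81 m
heave_B = 200 × cos(77°) = 44.99 m
total = 64.81 + 44.99 = 110 m

110 m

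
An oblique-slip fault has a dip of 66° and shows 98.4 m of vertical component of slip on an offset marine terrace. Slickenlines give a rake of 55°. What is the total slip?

dip-slip = throw / sin(dip) = 98.4 / sin(66°) = 107.7 m
net slip = dip-slip / sin(rake) = 107.7 / sin(55°) = 131 m

131 m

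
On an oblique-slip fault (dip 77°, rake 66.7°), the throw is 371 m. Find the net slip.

dip-slip = throw / sin(dip) = 371 / sin(77°) = 380.8 m
net slip = dip-slip / sin(rake) = 380.8 / sin(66.7°) = 415 m

415 m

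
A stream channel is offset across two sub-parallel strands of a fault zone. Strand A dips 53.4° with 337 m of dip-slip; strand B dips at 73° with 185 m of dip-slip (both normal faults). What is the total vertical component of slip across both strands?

447 m

throw_A = 337 × sin(53.4°) = 270.5 m
throw_B = 185 × sin(73°) = 176.9 m
total = 270.5 + 176.9 = 447 m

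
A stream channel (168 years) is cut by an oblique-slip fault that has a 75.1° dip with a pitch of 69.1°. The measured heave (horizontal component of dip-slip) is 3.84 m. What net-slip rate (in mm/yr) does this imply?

dip-slip = heave / cos(dip) = 3.84 / cos(75.1°) = 14.93 m
net slip = dip-slip / sin(rake) = 14.93 / sin(69.1°) = 15.99 m
rate = 15.99 m / 168 years = 0.0952 m/yr = 95.2 mm/yr

95.2 mm/yr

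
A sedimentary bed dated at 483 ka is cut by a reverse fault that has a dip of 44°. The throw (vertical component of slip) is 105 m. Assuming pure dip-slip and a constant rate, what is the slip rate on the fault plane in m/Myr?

dip-slip = throw / sin(dip) = 105 m / sin(44°) = 151.2 m
rate = 151.2 m / 483 ka = 0.000313 m/yr = 313 m/Myr

313 m/Myr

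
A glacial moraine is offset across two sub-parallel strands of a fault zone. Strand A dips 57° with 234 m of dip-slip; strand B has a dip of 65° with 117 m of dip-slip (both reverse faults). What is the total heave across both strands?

177 m

heave_A = 234 × cos(57°) = 127.4 m
heave_B = 117 × cos(65°) = 49.45 m
total = 127.4 + 49.45 = 177 m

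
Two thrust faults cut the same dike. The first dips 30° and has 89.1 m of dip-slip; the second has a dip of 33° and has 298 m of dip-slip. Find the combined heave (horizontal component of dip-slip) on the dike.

heave_A = 89.1 × cos(30°) = 77.16 m
heave_B = 298 × cos(33°) = 249.9 m
total = 77.16 + 249.9 = 327 m

327 m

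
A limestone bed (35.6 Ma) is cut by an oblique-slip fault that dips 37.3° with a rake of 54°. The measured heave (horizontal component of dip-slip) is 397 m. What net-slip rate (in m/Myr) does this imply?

17.3 m/Myr

dip-slip = heave / cos(dip) = 397 / cos(37.3°) = 499.1 m
net slip = dip-slip / sin(rake) = 499.1 / sin(54°) = 616.9 m
rate = 616.9 m / 35.6 Ma = 0.0000173 m/yr = 17.3 m/Myr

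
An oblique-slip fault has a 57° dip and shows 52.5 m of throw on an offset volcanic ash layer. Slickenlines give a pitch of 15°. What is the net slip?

dip-slip = throw / sin(dip) = 52.5 / sin(57°) = 62.60 m
net slip = dip-slip / sin(rake) = 62.60 / sin(15°) = 242 m

242 m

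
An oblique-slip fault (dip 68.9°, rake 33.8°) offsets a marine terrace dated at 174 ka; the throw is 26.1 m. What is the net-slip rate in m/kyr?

0.289 m/kyr

dip-slip = throw / sin(dip) = 26.1 / sin(68.9°) = 27.98 m
net slip = dip-slip / sin(rake) = 27.98 / sin(33.8°) = 50.29 m
rate = 50.29 m / 174 ka = 0.000289 m/yr = 0.289 m/kyr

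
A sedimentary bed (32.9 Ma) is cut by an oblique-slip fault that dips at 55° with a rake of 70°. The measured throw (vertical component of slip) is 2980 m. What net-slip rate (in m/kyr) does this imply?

0.118 m/kyr

dip-slip = throw / sin(dip) = 2980 / sin(55°) = 3638 m
net slip = dip-slip / sin(rake) = 3638 / sin(70°) = 3871 m
rate = 3871 m / 32.9 Ma = 0.000118 m/yr = 0.118 m/kyr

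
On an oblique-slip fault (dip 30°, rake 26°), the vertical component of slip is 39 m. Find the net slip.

178 m

dip-slip = throw / sin(dip) = 39 / sin(30°) = 78 m
net slip = dip-slip / sin(rake) = 78 / sin(26°) = 178 m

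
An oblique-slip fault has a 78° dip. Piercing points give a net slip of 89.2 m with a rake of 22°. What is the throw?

dip-slip = net slip × sin(rake) = 89.2 m × sin(22°) = 33.41 m
throw = dip-slip × sin(dip) = 33.41 × sin(78°) = 32.7 m

32.7 m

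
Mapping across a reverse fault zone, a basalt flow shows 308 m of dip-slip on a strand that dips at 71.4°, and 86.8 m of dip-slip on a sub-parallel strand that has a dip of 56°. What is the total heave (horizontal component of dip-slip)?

147 m

heave_A = 308 × cos(71.4°) = 98.24 m
heave_B = 86.8 × cos(56°) = 48.54 m
total = 98.24 + 48.54 = 147 m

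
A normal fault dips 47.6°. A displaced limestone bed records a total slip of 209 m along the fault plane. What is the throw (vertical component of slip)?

154 m

throw = dip-slip × sin(dip) = 209 m × sin(47.6°) = 154 m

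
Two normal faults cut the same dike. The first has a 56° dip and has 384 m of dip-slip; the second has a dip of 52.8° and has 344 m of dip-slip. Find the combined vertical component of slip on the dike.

throw_A = 384 × sin(56°) = 318.4 m
throw_B = 344 × sin(52.8°) = 274 m
total = 318.4 + 274 = 592 m

592 m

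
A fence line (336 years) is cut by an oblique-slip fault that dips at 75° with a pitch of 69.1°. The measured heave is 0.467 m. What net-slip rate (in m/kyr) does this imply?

5.75 m/kyr

dip-slip = heave / cos(dip) = 0.467 / cos(75°) = 1.804 m
net slip = dip-slip / sin(rake) = 1.804 / sin(69.1°) = 1.931 m
rate = 1.931 m / 336 years = 0.00575 m/yr = 5.75 m/kyr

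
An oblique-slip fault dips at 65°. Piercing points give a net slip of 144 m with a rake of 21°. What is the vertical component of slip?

46.8 m

dip-slip = net slip × sin(rake) = 144 m × sin(21°) = 51.60 m
throw = dip-slip × sin(dip) = 51.60 × sin(65°) = 46.8 m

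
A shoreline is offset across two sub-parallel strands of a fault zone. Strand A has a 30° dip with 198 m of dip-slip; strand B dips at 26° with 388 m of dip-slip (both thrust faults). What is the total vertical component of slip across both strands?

269 m

throw_A = 198 × sin(30°) = 99 m
throw_B = 388 × sin(26°) = 170.1 m
total = 99 + 170.1 = 269 m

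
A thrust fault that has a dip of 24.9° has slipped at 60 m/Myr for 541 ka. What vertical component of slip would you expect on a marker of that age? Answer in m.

13.7 m

dip-slip = rate × time = 60 m/Myr × 541 ka = 32.46 m
throw = dip-slip × sin(dip) = 32.46 × sin(24.9°) = 13.7 m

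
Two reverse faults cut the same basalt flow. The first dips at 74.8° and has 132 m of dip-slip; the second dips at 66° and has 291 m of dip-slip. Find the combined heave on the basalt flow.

153 m

heave_A = 132 × cos(74.8°) = 34.61 m
heave_B = 291 × cos(66°) = 118.4 m
total = 34.61 + 118.4 = 153 m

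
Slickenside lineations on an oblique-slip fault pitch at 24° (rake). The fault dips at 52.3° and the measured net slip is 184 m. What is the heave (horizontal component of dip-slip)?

dip-slip = net slip × sin(rake) = 184 m × sin(24°) = 74.84 m
heave = dip-slip × cos(dip) = 74.84 × cos(52.3°) = 45.8 m

45.8 m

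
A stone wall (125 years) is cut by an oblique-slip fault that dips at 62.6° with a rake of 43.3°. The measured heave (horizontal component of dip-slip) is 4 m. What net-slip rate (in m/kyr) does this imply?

101 m/kyr

dip-slip = heave / cos(dip) = 4 / cos(62.6°) = 8.692 m
net slip = dip-slip / sin(rake) = 8.692 / sin(43.3°) = 12.67 m
rate = 12.67 m / 125 years = 0.101 m/yr = 101 m/kyr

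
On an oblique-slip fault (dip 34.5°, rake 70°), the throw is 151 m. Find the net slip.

dip-slip = throw / sin(dip) = 151 / sin(34.5°) = 266.6 m
net slip = dip-slip / sin(rake) = 266.6 / sin(70°) = 284 m

284 m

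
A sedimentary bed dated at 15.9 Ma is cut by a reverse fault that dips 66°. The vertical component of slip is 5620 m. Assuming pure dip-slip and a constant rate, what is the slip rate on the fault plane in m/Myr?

dip-slip = throw / sin(dip) = 5620 m / sin(66°) = 6152 m
rate = 6152 m / 15.9 Ma = 0.000387 m/yr = 387 m/Myr

387 m/Myr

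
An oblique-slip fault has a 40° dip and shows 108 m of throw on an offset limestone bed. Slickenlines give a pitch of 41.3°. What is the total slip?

dip-slip = throw / sin(dip) = 108 / sin(40°) = 168 m
net slip = dip-slip / sin(rake) = 168 / sin(41.3°) = 255 m

255 m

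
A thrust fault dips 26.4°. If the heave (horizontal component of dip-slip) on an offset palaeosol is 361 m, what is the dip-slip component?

403 m

dip-slip = heave / cos(dip) = 361 / cos(26.4°) = 403 m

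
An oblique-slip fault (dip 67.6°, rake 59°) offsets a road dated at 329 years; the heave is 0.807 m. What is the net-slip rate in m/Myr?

dip-slip = heave / cos(dip) = 0.807 / cos(67.6°) = 2.118 m
net slip = dip-slip / sin(rake) = 2.118 / sin(59°) = 2.471 m
rate = 2.471 m / 329 years = 0.00751 m/yr = 7510 m/Myr

7510 m/Myr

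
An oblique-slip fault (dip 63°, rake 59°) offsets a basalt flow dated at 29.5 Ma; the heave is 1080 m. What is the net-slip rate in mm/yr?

dip-slip = heave / cos(dip) = 1080 / cos(63°) = 2379 m
net slip = dip-slip / sin(rake) = 2379 / sin(59°) = 2775 m
rate = 2775 m / 29.5 Ma = 0.0000941 m/yr = 0.0941 mm/yr

0.0941 mm/yr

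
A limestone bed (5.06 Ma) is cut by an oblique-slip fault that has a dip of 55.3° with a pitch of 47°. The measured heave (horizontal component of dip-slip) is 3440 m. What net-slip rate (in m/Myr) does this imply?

dip-slip = heave / cos(dip) = 3440 / cos(55.3°) = 6043 m
net slip = dip-slip / sin(rake) = 6043 / sin(47°) = 8262 m
rate = 8262 m / 5.06 Ma = 0.00163 m/yr = 1630 m/Myr

1630 m/Myr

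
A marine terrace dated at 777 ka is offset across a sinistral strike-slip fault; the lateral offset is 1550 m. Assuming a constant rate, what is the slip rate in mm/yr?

rate = 1550 m / 777 ka = 0.00199 m/yr = 1.99 mm/yr

1.99 mm/yr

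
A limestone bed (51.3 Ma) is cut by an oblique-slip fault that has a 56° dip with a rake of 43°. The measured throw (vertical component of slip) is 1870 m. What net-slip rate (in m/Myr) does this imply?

dip-slip = throw / sin(dip) = 1870 / sin(56°) = 2256 m
net slip = dip-slip / sin(rake) = 2256 / sin(43°) = 3307 m
rate = 3307 m / 51.3 Ma = 0.0000645 m/yr = 64.5 m/Myr

64.5 m/Myr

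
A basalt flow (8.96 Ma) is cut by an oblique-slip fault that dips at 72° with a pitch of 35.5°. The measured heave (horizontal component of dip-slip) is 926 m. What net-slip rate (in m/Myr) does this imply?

dip-slip = heave / cos(dip) = 926 / cos(72°) = 2997 m
net slip = dip-slip / sin(rake) = 2997 / sin(35.5°) = 5160 m
rate = 5160 m / 8.96 Ma = 0.000576 m/yr = 576 m/Myr

576 m/Myr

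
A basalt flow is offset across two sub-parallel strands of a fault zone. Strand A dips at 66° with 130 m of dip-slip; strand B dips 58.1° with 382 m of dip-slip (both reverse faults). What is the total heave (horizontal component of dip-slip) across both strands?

255 m

heave_A = 130 × cos(66°) = 52.88 m
heave_B = 382 × cos(58.1°) = 201.9 m
total = 52.88 + 201.9 = 255 m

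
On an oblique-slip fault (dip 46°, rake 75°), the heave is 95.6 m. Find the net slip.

dip-slip = heave / cos(dip) = 95.6 / cos(46°) = 137.6 m
net slip = dip-slip / sin(rake) = 137.6 / sin(75°) = 142 m

142 m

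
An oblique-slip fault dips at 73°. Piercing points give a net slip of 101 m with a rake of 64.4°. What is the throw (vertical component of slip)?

87.1 m

dip-slip = net slip × sin(rake) = 101 m × sin(64.4°) = 91.09 m
throw = dip-slip × sin(dip) = 91.09 × sin(73°) = 87.1 m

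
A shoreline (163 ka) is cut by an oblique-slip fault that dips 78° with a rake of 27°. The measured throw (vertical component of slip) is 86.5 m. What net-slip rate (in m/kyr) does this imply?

1.20 m/kyr

dip-slip = throw / sin(dip) = 86.5 / sin(78°) = 88.43 m
net slip = dip-slip / sin(rake) = 88.43 / sin(27°) = 194.8 m
rate = 194.8 m / 163 ka = 0.00120 m/yr = 1.20 m/kyr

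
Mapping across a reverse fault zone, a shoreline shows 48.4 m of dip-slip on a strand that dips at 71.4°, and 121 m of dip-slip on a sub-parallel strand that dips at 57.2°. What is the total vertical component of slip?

148 m

throw_A = 48.4 × sin(71.4°) = 45.87 m
throw_B = 121 × sin(57.2°) = 101.7 m
total = 45.87 + 101.7 = 148 m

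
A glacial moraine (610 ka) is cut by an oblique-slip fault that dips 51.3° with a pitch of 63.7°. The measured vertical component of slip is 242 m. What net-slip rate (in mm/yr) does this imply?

dip-slip = throw / sin(dip) = 242 / sin(51.3°) = 310.1 m
net slip = dip-slip / sin(rake) = 310.1 / sin(63.7°) = 345.9 m
rate = 345.9 m / 610 ka = 0.000567 m/yr = 0.567 mm/yr

0.567 mm/yr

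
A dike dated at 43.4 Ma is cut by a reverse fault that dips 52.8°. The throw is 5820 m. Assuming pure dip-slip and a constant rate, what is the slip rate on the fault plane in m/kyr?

dip-slip = throw / sin(dip) = 5820 m / sin(52.8°) = 7307 m
rate = 7307 m / 43.4 Ma = 0.000168 m/yr = 0.168 m/kyr

0.168 m/kyr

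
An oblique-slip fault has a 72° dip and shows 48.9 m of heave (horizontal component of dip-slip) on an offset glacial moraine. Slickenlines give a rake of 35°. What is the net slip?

dip-slip = heave / cos(dip) = 48.9 / cos(72°) = 158.2 m
net slip = dip-slip / sin(rake) = 158.2 / sin(35°) = 276 m

276 m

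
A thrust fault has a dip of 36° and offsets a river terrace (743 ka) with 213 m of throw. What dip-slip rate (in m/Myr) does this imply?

488 m/Myr

dip-slip = throw / sin(dip) = 213 m / sin(36°) = 362.4 m
rate = 362.4 m / 743 ka = 0.000488 m/yr = 488 m/Myr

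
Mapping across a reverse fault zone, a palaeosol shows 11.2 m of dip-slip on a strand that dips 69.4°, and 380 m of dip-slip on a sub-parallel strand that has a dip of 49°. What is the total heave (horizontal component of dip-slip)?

heave_A = 11.2 × cos(69.4°) = 3.941 m
heave_B = 380 × cos(49°) = 249.3 m
total = 3.941 + 249.3 = 253 m

253 m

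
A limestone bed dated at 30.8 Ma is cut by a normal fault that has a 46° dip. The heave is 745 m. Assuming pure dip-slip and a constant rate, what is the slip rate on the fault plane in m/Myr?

34.8 m/Myr

dip-slip = heave / cos(dip) = 745 m / cos(46°) = 1072 m
rate = 1072 m / 30.8 Ma = 0.0000348 m/yr = 34.8 m/Myr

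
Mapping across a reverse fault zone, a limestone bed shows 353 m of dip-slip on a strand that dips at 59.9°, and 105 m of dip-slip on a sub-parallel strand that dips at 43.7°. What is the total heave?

253 m

heave_A = 353 × cos(59.9°) = 177 m
heave_B = 105 × cos(43.7°) = 75.91 m
total = 177 + 75.91 = 253 m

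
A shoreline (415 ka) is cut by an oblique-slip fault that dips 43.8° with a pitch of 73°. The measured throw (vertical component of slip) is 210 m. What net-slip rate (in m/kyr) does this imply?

0.765 m/kyr

dip-slip = throw / sin(dip) = 210 / sin(43.8°) = 303.4 m
net slip = dip-slip / sin(rake) = 303.4 / sin(73°) = 317.3 m
rate = 317.3 m / 415 ka = 0.000765 m/yr = 0.765 m/kyr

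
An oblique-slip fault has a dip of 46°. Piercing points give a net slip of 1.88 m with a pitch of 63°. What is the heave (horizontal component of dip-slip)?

dip-slip = net slip × sin(rake) = 1.88 m × sin(63°) = 1.675 m
heave = dip-slip × cos(dip) = 1.675 × cos(46°) = 1.16 m

1.16 m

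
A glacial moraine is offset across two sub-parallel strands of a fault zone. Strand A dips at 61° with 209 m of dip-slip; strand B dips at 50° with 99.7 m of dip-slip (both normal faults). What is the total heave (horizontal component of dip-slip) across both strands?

165 m

heave_A = 209 × cos(61°) = 101.3 m
heave_B = 99.7 × cos(50°) = 64.09 m
total = 101.3 + 64.09 = 165 m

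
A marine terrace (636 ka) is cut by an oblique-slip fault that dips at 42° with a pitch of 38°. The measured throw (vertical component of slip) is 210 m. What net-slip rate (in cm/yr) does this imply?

dip-slip = throw / sin(dip) = 210 / sin(42°) = 313.8 m
net slip = dip-slip / sin(rake) = 313.8 / sin(38°) = 509.8 m
rate = 509.8 m / 636 ka = 0.000802 m/yr = 0.0802 cm/yr

0.0802 cm/yr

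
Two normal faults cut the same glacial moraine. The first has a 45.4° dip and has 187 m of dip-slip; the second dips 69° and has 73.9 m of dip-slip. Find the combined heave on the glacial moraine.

heave_A = 187 × cos(45.4°) = 131.3 m
heave_B = 73.9 × cos(69°) = 26.48 m
total = 131.3 + 26.48 = 158 m

158 m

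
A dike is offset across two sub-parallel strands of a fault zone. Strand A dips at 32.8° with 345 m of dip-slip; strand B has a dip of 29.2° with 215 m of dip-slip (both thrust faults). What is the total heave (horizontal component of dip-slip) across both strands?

478 m

heave_A = 345 × cos(32.8°) = 290 m
heave_B = 215 × cos(29.2°) = 187.7 m
total = 290 + 187.7 = 478 m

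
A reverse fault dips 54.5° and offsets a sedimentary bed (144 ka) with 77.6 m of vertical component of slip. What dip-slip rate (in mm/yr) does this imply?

dip-slip = throw / sin(dip) = 77.6 m / sin(54.5°) = 95.32 m
rate = 95.32 m / 144 ka = 0.000662 m/yr = 0.662 mm/yr

0.662 mm/yr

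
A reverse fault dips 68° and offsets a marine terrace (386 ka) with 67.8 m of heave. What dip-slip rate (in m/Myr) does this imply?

dip-slip = heave / cos(dip) = 67.8 m / cos(68°) = 181 m
rate = 181 m / 386 ka = 0.000469 m/yr = 469 m/Myr

469 m/Myr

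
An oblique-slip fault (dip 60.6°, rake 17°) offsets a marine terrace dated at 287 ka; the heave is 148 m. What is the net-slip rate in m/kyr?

dip-slip = heave / cos(dip) = 148 / cos(60.6°) = 301.5 m
net slip = dip-slip / sin(rake) = 301.5 / sin(17°) = 1031 m
rate = 1031 m / 287 ka = 0.00359 m/yr = 3.59 m/kyr

3.59 m/kyr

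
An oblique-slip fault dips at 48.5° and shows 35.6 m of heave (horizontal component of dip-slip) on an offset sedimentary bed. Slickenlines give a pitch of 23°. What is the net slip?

138 m

dip-slip = heave / cos(dip) = 35.6 / cos(48.5°) = 53.73 m
net slip = dip-slip / sin(rake) = 53.73 / sin(23°) = 138 m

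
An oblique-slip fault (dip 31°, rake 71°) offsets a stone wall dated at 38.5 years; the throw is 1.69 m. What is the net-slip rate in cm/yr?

9.01 cm/yr

dip-slip = throw / sin(dip) = 1.69 / sin(31°) = 3.281 m
net slip = dip-slip / sin(rake) = 3.281 / sin(71°) = 3.470 m
rate = 3.470 m / 38.5 years = 0.0901 m/yr = 9.01 cm/yr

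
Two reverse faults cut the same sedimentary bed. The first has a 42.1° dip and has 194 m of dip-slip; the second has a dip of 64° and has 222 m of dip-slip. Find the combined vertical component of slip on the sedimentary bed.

throw_A = 194 × sin(42.1°) = 130.1 m
throw_B = 222 × sin(64°) = 199.5 m
total = 130.1 + 199.5 = 330 m

330 m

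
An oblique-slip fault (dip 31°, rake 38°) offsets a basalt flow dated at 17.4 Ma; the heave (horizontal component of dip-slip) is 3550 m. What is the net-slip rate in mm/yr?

dip-slip = heave / cos(dip) = 3550 / cos(31°) = 4142 m
net slip = dip-slip / sin(rake) = 4142 / sin(38°) = 6727 m
rate = 6727 m / 17.4 Ma = 0.000387 m/yr = 0.387 mm/yr

0.387 mm/yr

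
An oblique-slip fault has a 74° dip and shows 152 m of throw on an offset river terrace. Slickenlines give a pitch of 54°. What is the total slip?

195 m

dip-slip = throw / sin(dip) = 152 / sin(74°) = 158.1 m
net slip = dip-slip / sin(rake) = 158.1 / sin(54°) = 195 m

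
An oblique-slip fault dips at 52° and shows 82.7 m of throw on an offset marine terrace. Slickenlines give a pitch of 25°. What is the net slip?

248 m

dip-slip = throw / sin(dip) = 82.7 / sin(52°) = 104.9 m
net slip = dip-slip / sin(rake) = 104.9 / sin(25°) = 248 m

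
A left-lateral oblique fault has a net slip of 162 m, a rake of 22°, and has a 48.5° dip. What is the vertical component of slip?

45.5 m

dip-slip = net slip × sin(rake) = 162 m × sin(22°) = 60.69 m
throw = dip-slip × sin(dip) = 60.69 × sin(48.5°) = 45.5 m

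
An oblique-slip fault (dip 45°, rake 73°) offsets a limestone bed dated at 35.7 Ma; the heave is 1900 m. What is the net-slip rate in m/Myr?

78.7 m/Myr

dip-slip = heave / cos(dip) = 1900 / cos(45°) = 2687 m
net slip = dip-slip / sin(rake) = 2687 / sin(73°) = 2810 m
rate = 2810 m / 35.7 Ma = 0.0000787 m/yr = 78.7 m/Myr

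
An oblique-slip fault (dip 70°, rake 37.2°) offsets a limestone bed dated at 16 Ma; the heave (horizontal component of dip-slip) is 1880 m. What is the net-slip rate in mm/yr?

dip-slip = heave / cos(dip) = 1880 / cos(70°) = 5497 m
net slip = dip-slip / sin(rake) = 5497 / sin(37.2°) = 9092 m
rate = 9092 m / 16 Ma = 0.000568 m/yr = 0.568 mm/yr

0.568 mm/yr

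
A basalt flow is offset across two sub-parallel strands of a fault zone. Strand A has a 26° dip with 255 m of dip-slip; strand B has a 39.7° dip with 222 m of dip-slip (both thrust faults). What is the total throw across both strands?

254 m

throw_A = 255 × sin(26°) = 111.8 m
throw_B = 222 × sin(39.7°) = 141.8 m
total = 111.8 + 141.8 = 254 m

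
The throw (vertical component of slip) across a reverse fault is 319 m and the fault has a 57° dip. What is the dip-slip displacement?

dip-slip = throw / sin(dip) = 319 / sin(57°) = 380 m

380 m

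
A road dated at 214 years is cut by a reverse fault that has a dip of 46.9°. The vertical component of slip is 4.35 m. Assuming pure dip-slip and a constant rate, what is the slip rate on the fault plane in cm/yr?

dip-slip = throw / sin(dip) = 4.35 m / sin(46.9°) = 5.958 m
rate = 5.958 m / 214 years = 0.0278 m/yr = 2.78 cm/yr

2.78 cm/yr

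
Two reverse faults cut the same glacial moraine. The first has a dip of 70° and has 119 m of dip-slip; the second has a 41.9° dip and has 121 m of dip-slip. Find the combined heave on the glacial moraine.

131 m

heave_A = 119 × cos(70°) = 40.70 m
heave_B = 121 × cos(41.9°) = 90.06 m
total = 40.70 + 90.06 = 131 m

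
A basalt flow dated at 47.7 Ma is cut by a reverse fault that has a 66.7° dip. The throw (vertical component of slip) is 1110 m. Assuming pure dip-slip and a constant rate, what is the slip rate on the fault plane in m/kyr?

dip-slip = throw / sin(dip) = 1110 m / sin(66.7°) = 1209 m
rate = 1209 m / 47.7 Ma = 0.0000253 m/yr = 0.0253 m/kyr

0.0253 m/kyr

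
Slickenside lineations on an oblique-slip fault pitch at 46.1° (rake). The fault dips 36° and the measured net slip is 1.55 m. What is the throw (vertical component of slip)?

dip-slip = net slip × sin(rake) = 1.55 m × sin(46.1°) = 1.117 m
throw = dip-slip × sin(dip) = 1.117 × sin(36°) = 0.656 m

0.656 m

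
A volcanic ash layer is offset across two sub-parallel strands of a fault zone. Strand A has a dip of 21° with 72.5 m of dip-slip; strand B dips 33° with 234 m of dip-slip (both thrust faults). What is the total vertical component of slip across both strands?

throw_A = 72.5 × sin(21°) = 25.98 m
throw_B = 234 × sin(33°) = 127.4 m
total = 25.98 + 127.4 = 153 m

153 m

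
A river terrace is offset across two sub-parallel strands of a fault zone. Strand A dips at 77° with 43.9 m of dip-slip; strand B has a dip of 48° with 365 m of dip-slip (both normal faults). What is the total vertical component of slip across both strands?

throw_A = 43.9 × sin(77°) = 42.77 m
throw_B = 365 × sin(48°) = 271.2 m
total = 42.77 + 271.2 = 314 m

314 m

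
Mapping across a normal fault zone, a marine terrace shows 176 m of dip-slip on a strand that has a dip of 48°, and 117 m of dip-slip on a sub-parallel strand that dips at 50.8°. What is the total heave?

192 m

heave_A = 176 × cos(48°) = 117.8 m
heave_B = 117 × cos(50.8°) = 73.95 m
total = 117.8 + 73.95 = 192 m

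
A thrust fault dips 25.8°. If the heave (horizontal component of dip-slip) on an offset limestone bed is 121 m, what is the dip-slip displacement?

dip-slip = heave / cos(dip) = 121 / cos(25.8°) = 134 m

134 m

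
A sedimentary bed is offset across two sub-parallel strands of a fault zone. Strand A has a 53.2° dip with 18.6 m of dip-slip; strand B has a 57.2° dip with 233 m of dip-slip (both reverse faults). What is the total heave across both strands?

137 m

heave_A = 18.6 × cos(53.2°) = 11.14 m
heave_B = 233 × cos(57.2°) = 126.2 m
total = 11.14 + 126.2 = 137 m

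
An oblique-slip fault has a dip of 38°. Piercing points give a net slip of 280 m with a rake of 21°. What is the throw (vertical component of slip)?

dip-slip = net slip × sin(rake) = 280 m × sin(21°) = 100.3 m
throw = dip-slip × sin(dip) = 100.3 × sin(38°) = 61.8 m

61.8 m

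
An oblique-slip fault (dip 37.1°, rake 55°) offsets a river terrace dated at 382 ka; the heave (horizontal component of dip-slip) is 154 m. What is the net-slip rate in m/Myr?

dip-slip = heave / cos(dip) = 154 / cos(37.1°) = 193.1 m
net slip = dip-slip / sin(rake) = 193.1 / sin(55°) = 235.7 m
rate = 235.7 m / 382 ka = 0.000617 m/yr = 617 m/Myr

617 m/Myr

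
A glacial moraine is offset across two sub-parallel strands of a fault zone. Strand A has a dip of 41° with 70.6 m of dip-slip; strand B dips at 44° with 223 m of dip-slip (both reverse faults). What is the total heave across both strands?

214 m

heave_A = 70.6 × cos(41°) = 53.28 m
heave_B = 223 × cos(44°) = 160.4 m
total = 53.28 + 160.4 = 214 m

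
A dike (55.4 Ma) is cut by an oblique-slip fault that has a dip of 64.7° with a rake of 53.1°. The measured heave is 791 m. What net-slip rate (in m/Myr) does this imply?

dip-slip = heave / cos(dip) = 791 / cos(64.7°) = 1851 m
net slip = dip-slip / sin(rake) = 1851 / sin(53.1°) = 2315 m
rate = 2315 m / 55.4 Ma = 0.0000418 m/yr = 41.8 m/Myr

41.8 m/Myr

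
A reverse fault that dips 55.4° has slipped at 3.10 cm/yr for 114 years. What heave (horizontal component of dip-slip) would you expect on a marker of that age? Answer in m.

2.01 m

dip-slip = rate × time = 3.10 cm/yr × 114 years = 3.534 m
heave = dip-slip × cos(dip) = 3.534 × cos(55.4°) = 2.01 m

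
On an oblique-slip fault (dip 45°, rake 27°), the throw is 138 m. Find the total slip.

430 m

dip-slip = throw / sin(dip) = 138 / sin(45°) = 195.2 m
net slip = dip-slip / sin(rake) = 195.2 / sin(27°) = 430 m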